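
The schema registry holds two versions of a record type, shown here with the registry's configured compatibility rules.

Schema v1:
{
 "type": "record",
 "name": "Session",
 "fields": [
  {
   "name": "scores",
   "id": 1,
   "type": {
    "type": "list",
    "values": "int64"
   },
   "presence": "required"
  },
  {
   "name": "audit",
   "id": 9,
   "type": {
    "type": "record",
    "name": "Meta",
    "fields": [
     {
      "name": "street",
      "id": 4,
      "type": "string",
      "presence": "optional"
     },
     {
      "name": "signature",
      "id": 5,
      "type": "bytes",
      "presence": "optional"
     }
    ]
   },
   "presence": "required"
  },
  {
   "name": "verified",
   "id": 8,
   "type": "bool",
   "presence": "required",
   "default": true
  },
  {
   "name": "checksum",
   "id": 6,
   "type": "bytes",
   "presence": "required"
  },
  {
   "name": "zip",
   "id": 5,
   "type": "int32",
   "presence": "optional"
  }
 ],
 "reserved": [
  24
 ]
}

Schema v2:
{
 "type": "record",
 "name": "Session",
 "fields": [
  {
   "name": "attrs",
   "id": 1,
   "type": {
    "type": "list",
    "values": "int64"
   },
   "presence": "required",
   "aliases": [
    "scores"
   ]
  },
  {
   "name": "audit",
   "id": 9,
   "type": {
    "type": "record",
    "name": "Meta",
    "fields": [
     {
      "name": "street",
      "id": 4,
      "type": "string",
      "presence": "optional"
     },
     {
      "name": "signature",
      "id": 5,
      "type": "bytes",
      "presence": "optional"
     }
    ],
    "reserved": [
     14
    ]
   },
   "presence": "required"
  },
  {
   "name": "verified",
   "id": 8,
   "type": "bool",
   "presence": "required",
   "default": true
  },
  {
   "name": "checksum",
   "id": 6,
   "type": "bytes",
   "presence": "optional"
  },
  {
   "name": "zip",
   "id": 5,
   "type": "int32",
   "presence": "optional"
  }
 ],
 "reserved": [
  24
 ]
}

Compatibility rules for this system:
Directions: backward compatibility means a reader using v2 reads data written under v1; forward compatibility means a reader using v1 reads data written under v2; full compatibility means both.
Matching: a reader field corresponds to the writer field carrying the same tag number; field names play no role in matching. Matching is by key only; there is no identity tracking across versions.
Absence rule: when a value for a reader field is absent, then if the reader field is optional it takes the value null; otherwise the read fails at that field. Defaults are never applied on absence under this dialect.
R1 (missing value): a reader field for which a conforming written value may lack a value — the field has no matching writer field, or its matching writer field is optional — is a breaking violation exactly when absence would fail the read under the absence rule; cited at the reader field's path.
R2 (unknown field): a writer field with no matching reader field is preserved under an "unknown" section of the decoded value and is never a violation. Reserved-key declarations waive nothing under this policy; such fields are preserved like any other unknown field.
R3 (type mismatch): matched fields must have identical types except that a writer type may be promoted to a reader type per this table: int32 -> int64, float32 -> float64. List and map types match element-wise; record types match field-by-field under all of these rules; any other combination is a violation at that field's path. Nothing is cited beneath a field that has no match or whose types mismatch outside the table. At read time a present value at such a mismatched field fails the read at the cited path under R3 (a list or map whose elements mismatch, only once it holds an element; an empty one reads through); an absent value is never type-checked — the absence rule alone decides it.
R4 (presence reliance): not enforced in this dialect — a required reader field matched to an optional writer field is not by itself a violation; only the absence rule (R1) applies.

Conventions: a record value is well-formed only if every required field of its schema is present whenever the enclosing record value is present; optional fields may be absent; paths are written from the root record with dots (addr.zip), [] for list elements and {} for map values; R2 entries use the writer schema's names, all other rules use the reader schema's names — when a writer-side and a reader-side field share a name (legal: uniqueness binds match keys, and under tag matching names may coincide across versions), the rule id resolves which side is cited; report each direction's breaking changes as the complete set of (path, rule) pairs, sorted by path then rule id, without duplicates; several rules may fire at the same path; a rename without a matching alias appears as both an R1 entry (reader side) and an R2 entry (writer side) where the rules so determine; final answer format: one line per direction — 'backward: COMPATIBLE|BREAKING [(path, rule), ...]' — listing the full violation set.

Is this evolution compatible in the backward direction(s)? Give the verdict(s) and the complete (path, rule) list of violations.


arrows below run writer -> reader for Session
backward analysis of Session with v2 as reader and v1 as writer:
  attrs: list<int64> -> list<int64>, writer required; from scores
  audit: Meta -> Meta, writer required; from audit
  verified: bool -> bool, writer required; from verified
  checksum: bytes -> bytes, writer required; from checksum
  zip: int32 -> int32, writer optional; from zip
  audit.street: string -> string, writer optional; from audit.street
  audit.signature: bytes -> bytes, writer optional; from audit.signature
  nothing fires on Session: backward is COMPATIBLE
ruling out the remaining Session differences:
  renamed field scores to attrs in record Session (alias scores declared on the renamed field) -> triggers nothing under Session's printed rules — same verdict
  field checksum in record Session: required changed to optional -> fires only in the forward direction of Session, which is not asked here

backward: COMPATIBLE []


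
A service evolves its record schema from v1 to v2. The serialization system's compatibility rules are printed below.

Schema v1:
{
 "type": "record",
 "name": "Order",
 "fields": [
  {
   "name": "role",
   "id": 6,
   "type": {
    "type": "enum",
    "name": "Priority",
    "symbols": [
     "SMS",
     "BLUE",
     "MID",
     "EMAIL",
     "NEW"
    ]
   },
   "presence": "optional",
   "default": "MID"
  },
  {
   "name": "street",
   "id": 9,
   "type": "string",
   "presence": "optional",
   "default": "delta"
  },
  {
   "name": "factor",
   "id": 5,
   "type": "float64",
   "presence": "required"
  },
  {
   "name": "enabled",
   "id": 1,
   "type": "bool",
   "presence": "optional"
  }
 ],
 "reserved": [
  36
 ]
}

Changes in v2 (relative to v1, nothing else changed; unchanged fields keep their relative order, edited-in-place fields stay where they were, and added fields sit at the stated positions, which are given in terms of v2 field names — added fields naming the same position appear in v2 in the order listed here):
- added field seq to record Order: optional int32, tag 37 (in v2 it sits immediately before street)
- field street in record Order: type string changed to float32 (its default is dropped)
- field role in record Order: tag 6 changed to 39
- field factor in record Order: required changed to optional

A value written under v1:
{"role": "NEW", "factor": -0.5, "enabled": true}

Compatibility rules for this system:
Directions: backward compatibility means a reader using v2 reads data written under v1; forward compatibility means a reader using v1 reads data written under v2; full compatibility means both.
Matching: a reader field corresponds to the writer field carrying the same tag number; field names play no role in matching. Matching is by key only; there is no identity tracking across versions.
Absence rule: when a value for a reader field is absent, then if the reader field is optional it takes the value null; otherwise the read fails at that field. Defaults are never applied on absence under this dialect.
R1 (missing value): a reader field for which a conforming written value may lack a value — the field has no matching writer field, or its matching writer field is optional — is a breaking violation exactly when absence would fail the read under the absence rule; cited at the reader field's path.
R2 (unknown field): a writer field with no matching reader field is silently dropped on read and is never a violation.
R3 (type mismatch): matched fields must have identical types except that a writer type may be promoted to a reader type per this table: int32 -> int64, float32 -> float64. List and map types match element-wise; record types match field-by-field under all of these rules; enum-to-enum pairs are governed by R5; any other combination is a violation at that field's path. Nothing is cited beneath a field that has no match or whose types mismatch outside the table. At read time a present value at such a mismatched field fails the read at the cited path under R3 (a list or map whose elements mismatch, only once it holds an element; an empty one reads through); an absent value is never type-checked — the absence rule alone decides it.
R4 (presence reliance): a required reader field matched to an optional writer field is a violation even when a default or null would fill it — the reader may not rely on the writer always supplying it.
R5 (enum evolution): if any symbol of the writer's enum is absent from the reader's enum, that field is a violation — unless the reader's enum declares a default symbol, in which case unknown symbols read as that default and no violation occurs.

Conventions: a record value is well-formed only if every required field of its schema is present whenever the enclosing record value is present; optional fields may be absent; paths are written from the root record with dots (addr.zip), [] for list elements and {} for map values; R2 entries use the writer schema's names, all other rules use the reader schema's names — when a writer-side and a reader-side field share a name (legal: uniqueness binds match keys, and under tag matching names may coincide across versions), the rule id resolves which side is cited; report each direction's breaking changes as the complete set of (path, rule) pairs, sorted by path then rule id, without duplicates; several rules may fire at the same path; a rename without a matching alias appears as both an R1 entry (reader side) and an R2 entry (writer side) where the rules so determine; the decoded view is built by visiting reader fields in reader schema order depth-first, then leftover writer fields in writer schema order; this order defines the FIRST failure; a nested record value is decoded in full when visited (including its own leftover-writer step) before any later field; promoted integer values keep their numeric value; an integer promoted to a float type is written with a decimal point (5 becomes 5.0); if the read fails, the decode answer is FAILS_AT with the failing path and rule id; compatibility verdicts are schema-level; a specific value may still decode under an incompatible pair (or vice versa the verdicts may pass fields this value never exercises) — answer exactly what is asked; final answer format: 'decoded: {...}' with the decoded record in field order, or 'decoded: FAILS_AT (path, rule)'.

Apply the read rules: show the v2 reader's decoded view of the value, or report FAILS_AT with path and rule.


decoded: {"role": null, "seq": null, "street": null, "factor": -0.5, "enabled": true}

each type pair in Order: writer, then reader
decode walk for Order under reader schema v2:
  role := null (not supplied -> null)
  seq := null (not supplied -> null)
  street := null (not supplied -> null)
  factor := -0.5
  enabled := true
  writer role: unmatched, discarded
  => decoded: {"role": null, "seq": null, "street": null, "factor": -0.5, "enabled": true}
checking off the Order differences that do not matter here:
  field street in record Order: type string changed to float32 (its default is dropped) -> changes Order's schema-level verdicts only — the decode of this value is the same
  field factor in record Order: required changed to optional -> changes Order's schema-level verdicts only — the decode of this value is the same


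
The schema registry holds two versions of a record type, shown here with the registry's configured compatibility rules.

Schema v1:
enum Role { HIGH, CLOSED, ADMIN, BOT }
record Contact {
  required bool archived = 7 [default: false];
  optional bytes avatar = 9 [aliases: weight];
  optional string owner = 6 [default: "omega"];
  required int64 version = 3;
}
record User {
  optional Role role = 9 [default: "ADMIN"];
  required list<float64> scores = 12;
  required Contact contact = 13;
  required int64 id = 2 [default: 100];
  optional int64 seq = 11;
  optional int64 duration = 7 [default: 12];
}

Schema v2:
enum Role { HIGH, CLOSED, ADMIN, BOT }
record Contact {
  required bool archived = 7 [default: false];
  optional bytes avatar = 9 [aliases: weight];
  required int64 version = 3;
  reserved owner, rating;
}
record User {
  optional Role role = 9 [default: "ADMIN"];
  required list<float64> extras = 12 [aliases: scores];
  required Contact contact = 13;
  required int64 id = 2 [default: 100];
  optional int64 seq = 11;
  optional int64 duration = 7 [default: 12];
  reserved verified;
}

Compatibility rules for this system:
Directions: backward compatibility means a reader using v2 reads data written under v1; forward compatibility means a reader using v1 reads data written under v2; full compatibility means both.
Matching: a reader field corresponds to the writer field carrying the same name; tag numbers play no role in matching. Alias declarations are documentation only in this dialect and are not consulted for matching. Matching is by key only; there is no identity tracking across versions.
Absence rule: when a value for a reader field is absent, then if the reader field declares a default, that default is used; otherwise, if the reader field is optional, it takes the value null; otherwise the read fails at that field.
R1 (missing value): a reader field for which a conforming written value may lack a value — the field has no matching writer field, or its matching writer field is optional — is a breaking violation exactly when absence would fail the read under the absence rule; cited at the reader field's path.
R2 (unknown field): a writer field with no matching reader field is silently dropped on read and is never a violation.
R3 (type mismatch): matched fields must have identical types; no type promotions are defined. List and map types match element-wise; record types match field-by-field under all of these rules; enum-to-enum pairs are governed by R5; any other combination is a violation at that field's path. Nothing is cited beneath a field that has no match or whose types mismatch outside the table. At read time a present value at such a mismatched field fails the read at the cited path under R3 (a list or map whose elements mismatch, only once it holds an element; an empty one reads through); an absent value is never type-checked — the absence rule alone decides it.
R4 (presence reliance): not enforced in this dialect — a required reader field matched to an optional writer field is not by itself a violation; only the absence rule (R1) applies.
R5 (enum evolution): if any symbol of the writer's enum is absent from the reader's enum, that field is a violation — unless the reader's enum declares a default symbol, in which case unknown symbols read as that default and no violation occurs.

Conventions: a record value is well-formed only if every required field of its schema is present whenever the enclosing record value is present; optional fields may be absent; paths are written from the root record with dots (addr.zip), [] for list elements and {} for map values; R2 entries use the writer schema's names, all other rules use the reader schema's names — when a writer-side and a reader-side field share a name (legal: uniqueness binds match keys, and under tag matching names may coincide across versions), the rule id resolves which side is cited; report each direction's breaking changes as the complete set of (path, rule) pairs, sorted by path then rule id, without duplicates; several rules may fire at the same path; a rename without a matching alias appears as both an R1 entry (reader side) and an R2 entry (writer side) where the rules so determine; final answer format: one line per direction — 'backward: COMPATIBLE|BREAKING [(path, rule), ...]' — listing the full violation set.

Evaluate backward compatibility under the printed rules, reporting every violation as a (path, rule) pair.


backward: BREAKING [(extras, R1)]

arrows below run writer -> reader for User
backward for User (reader v2, writer v1):
  writer optional, Role -> Role: reader role maps from writer role
  extras: no writer match
  writer required, Contact -> Contact: reader contact maps from writer contact
  writer required, int64 -> int64: reader id maps from writer id
  writer optional, int64 -> int64: reader seq maps from writer seq
  writer optional, int64 -> int64: reader duration maps from writer duration
  scores (writer side), unknown to reader
  writer required, bool -> bool: reader contact.archived maps from writer contact.archived
  writer optional, bytes -> bytes: reader contact.avatar maps from writer contact.avatar
  writer required, int64 -> int64: reader contact.version maps from writer contact.version
  contact.owner (writer side), unknown to reader
  R1 fires at extras
  backward on User therefore BREAKING (1)
ruling out the remaining User differences:
  removed field owner from record Contact (its key "owner" joins the reserved list) -> triggers nothing under User's printed rules — same verdict


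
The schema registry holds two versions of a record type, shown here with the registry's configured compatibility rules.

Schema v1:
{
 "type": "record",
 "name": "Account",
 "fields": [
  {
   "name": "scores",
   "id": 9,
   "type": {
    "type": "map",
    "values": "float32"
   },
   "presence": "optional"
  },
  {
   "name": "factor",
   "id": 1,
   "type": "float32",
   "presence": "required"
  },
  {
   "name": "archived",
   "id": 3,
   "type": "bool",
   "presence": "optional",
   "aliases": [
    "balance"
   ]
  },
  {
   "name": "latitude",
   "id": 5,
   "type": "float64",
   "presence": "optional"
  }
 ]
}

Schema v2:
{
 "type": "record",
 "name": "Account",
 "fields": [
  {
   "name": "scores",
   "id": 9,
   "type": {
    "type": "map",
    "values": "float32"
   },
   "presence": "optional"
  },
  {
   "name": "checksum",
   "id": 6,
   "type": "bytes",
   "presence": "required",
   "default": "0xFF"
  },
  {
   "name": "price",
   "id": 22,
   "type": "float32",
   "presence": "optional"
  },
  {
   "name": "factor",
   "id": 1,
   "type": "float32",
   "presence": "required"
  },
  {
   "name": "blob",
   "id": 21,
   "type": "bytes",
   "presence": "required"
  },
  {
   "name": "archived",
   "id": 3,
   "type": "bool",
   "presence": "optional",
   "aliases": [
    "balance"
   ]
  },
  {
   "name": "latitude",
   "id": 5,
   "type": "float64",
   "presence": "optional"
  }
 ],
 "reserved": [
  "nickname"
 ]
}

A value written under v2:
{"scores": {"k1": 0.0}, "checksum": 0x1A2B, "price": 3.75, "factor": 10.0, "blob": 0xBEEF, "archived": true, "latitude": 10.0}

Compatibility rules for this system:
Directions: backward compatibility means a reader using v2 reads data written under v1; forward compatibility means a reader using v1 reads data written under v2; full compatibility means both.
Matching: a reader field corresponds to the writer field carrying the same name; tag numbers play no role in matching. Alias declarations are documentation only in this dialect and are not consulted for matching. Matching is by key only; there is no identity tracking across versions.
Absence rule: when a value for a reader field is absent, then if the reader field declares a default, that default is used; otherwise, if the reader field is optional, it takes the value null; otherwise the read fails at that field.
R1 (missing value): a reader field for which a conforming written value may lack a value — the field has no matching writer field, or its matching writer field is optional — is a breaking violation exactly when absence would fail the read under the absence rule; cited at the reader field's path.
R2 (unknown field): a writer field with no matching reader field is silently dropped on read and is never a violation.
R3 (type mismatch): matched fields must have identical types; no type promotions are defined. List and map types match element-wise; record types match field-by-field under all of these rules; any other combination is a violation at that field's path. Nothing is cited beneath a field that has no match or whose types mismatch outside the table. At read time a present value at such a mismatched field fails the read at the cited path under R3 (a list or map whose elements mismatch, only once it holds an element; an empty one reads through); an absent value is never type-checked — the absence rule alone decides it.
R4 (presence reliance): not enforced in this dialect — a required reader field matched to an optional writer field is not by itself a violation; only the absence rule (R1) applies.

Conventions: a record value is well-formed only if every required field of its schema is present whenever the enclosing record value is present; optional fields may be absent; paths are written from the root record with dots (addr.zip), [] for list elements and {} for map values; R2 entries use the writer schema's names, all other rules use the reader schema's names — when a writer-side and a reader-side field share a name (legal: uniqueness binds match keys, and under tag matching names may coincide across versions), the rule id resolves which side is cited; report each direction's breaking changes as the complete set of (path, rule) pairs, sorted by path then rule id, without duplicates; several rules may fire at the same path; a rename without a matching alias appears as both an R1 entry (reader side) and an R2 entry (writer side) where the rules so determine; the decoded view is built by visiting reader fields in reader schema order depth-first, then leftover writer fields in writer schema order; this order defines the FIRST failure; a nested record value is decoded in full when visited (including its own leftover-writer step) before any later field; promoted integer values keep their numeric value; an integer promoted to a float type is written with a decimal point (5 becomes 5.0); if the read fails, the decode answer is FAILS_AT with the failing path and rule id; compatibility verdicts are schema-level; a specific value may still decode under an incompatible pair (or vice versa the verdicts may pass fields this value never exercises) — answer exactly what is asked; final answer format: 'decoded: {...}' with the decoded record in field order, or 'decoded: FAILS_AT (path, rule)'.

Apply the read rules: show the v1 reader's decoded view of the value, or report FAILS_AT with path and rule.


decoded: {"scores": {"k1": 0.0}, "factor": 10.0, "archived": true, "latitude": 10.0}

in Account below, arrows point writer -> reader
migrating the Account value to v1:
  scores := {"k1": 0.0}
  factor := 10.0
  archived := true
  latitude := 10.0
  writer checksum: unknown -> dropped
  writer price: unknown -> dropped
  writer blob: unknown -> dropped
  => decoded: {"scores": {"k1": 0.0}, "factor": 10.0, "archived": true, "latitude": 10.0}
checking off the Account differences that do not matter here:
  added field price to record Account: optional float32, tag 22 (in v2 it sits immediately before factor) -> no rule fires on it and the decoded Account view is identical with or without it
  added field blob to record Account: required bytes, tag 21 (in v2 it sits immediately before archived) -> affects the rule determinations only; this particular Account value decodes identically
  added field checksum to record Account: required bytes, tag 6, default 0xFF (in v2 it sits immediately before factor) -> no rule fires on it and the decoded Account view is identical with or without it


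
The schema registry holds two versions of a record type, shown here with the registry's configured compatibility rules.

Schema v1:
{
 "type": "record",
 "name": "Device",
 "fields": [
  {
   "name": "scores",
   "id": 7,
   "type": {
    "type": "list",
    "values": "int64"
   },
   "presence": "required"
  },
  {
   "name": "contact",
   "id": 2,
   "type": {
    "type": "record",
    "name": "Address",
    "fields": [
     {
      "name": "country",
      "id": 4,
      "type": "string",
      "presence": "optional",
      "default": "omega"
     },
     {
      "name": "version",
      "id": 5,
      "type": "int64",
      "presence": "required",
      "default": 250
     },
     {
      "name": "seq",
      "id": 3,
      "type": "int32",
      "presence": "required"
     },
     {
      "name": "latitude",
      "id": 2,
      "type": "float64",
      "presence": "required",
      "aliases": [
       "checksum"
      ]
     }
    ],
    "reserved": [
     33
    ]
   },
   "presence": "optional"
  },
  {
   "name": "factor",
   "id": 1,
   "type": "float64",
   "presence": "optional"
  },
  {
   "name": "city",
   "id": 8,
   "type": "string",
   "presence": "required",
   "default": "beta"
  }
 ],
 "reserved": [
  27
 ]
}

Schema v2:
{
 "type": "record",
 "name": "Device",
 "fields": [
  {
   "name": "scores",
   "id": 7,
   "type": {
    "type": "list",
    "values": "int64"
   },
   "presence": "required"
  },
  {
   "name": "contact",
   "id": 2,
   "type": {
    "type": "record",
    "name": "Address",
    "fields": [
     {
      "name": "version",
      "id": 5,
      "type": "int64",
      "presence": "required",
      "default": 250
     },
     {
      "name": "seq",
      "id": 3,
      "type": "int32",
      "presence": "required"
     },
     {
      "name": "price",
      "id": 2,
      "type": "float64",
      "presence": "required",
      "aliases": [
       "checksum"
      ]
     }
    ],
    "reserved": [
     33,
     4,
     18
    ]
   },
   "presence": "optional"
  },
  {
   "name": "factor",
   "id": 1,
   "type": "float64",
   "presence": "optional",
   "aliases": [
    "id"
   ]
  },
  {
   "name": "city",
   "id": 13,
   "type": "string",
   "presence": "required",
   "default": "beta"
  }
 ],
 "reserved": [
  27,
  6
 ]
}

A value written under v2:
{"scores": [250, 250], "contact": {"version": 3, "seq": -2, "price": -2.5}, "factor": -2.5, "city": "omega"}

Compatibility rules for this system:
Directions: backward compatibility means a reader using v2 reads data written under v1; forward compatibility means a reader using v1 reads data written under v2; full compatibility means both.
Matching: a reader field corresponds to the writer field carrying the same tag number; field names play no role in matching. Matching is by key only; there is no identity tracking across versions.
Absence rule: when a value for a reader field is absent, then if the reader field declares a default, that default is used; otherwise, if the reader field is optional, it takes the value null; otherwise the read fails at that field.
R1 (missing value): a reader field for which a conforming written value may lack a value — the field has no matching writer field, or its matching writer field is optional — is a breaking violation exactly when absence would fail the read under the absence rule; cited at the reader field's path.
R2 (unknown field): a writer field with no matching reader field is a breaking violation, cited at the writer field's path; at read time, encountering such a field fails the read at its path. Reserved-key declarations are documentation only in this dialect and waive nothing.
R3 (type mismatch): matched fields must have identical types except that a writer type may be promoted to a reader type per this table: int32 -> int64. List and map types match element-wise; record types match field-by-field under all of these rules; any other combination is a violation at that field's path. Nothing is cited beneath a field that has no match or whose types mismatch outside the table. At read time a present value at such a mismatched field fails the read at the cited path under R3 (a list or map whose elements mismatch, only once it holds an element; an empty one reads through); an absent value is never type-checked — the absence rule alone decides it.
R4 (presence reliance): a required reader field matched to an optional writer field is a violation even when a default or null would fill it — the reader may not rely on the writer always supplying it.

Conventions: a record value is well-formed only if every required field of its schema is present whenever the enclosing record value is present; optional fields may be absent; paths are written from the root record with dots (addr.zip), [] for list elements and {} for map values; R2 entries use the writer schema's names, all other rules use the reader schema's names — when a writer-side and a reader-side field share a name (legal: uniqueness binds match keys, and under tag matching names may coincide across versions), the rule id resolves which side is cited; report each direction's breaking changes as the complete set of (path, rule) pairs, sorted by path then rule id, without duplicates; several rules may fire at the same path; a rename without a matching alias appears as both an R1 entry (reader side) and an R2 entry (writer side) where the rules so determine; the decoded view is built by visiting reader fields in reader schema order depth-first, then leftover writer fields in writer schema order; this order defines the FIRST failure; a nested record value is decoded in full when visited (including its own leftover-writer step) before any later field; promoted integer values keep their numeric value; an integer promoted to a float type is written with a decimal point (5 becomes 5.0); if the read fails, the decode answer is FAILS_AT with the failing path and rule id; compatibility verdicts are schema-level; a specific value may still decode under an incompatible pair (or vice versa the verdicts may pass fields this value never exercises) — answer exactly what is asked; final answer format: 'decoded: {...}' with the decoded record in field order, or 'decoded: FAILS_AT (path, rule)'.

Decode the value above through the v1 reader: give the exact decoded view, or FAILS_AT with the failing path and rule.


the writer's type comes first in each Device pair
decode walk for Device under reader schema v1:
  scores := [250, 250]
  contact.country := "omega" (no value, default fills)
  contact.version := 3
  contact.seq := -2
  contact.latitude := -2.5 (from writer price)
  factor := -2.5
  city := "beta" (no value, default fills)
  read fails at city under R2 (unknown field)
  => FAILS_AT (city, R2)
diffs on Device not affecting the asked answer:
  removed field country from record Address (its key 4 joins the reserved list) -> changes Device's schema-level verdicts only — the decode of this value is the same
  renamed field latitude to price in record Address -> inert under this dialect — no rule fires on Device and the result does not move

decoded: FAILS_AT (city, R2)


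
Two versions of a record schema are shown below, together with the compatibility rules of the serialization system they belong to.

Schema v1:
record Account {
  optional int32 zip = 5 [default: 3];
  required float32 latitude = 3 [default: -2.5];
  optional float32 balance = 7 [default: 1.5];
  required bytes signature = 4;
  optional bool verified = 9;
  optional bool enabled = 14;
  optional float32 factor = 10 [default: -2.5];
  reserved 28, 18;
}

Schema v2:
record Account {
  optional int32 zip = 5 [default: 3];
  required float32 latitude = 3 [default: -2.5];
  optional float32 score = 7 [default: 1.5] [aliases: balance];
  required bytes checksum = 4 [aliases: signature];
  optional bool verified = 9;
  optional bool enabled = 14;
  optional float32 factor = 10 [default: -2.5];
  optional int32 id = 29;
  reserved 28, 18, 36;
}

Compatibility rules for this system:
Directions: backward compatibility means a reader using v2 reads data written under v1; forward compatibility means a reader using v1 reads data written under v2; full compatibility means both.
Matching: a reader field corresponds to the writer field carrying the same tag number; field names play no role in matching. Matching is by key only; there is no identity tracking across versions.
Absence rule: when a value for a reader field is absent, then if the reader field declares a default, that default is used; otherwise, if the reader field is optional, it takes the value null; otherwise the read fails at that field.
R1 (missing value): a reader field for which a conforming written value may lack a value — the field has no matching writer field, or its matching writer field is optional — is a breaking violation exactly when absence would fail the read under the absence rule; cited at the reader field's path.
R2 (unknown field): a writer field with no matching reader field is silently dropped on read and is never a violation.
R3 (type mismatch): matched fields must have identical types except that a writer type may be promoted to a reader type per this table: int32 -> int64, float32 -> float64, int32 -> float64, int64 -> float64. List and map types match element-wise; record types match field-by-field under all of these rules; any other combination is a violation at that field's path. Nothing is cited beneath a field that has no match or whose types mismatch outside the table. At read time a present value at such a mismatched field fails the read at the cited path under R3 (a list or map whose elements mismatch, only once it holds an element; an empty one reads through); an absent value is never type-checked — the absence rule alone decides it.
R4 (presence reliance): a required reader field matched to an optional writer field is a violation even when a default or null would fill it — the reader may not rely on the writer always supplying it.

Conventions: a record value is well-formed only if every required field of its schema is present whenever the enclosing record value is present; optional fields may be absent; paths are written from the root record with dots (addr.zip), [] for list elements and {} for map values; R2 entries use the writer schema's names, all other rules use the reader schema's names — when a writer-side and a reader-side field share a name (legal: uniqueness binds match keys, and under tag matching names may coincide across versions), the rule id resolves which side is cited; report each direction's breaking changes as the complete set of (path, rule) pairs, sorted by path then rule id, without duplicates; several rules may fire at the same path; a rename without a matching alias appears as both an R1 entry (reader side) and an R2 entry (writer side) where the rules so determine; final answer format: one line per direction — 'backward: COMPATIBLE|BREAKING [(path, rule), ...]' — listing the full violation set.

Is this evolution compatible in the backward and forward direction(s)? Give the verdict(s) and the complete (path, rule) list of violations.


backward: COMPATIBLE []; forward: COMPATIBLE []

arrows below run writer -> reader for Account
backward on Account — v2 reading data written by v1:
  zip: paired with writer zip (int32 -> int32; writer optional)
  latitude: paired with writer latitude (float32 -> float32; writer required)
  score: paired with writer balance (float32 -> float32; writer optional)
  checksum: paired with writer signature (bytes -> bytes; writer required)
  verified: paired with writer verified (bool -> bool; writer optional)
  enabled: paired with writer enabled (bool -> bool; writer optional)
  factor: paired with writer factor (float32 -> float32; writer optional)
  no writer field matches reader id
  => backward verdict for Account: COMPATIBLE, no violations
forward on Account — v1 reading data written by v2:
  zip: paired with writer zip (int32 -> int32; writer optional)
  latitude: paired with writer latitude (float32 -> float32; writer required)
  balance: paired with writer score (float32 -> float32; writer optional)
  signature: paired with writer checksum (bytes -> bytes; writer required)
  verified: paired with writer verified (bool -> bool; writer optional)
  enabled: paired with writer enabled (bool -> bool; writer optional)
  factor: paired with writer factor (float32 -> float32; writer optional)
  id (writer side), unknown to reader
  => forward verdict for Account: COMPATIBLE, no violations


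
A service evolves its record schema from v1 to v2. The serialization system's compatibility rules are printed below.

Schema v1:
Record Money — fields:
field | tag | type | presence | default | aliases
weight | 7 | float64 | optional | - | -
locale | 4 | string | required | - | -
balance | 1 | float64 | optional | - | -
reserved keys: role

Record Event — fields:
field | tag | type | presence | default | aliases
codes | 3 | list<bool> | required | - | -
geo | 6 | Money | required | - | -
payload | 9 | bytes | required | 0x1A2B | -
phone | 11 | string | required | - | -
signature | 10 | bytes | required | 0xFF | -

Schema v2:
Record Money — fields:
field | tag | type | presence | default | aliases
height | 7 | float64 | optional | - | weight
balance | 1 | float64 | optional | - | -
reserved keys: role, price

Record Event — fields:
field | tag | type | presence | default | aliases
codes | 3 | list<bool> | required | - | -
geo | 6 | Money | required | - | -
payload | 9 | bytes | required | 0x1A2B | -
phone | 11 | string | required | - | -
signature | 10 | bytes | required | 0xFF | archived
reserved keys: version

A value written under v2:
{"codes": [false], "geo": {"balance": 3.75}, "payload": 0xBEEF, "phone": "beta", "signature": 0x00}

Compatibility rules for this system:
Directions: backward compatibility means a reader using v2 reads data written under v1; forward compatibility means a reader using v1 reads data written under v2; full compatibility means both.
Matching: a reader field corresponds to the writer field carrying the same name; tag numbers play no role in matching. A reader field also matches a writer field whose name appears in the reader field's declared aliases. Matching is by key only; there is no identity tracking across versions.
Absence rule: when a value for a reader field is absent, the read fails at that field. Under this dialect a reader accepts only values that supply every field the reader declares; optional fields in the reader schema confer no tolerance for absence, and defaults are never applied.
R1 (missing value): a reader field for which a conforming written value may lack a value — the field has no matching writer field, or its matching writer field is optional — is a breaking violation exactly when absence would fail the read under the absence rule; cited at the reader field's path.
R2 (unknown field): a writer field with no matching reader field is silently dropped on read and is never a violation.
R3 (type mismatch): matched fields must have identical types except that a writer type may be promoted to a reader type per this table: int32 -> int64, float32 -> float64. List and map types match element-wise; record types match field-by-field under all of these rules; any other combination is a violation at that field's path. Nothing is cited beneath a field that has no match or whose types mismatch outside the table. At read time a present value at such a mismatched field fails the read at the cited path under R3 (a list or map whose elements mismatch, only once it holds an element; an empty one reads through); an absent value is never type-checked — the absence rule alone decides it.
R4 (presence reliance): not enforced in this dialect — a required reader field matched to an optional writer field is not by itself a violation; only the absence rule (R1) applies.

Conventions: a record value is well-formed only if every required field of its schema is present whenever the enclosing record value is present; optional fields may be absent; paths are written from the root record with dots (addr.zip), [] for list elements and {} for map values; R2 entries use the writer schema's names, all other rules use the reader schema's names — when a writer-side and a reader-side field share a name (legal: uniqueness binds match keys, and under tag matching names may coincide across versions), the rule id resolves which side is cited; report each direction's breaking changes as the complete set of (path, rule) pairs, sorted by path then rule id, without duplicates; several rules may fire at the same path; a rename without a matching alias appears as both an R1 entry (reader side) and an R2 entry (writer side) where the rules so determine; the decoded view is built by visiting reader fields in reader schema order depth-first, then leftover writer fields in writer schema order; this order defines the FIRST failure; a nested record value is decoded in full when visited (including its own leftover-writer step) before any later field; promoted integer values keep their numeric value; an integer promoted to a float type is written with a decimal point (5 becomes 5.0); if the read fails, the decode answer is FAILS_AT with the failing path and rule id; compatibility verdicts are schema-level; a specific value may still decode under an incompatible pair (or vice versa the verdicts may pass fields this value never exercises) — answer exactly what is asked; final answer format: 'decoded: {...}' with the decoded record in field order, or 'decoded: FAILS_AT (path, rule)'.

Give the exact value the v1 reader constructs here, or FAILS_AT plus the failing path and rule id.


decoded: FAILS_AT (geo.weight, R1)

the writer's type comes first in each Event pair
decode (reader v1):
  codes := [false]
  read fails at geo.weight under R1 (no fill)
  => FAILS_AT (geo.weight, R1)
checking off the Event differences that do not matter here:
  removed field locale from record Money -> a verdict-level change on Event — the shown value reads the same
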